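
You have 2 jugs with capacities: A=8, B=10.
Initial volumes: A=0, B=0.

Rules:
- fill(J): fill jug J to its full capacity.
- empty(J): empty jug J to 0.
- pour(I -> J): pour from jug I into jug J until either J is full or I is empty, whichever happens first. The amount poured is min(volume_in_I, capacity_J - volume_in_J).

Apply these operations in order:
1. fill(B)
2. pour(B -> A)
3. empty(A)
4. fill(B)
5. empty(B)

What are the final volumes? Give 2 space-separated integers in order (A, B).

Step 1: fill(B) -> (A=0 B=10)
Step 2: pour(B -> A) -> (A=8 B=2)
Step 3: empty(A) -> (A=0 B=2)
Step 4: fill(B) -> (A=0 B=10)
Step 5: empty(B) -> (A=0 B=0)

Answer: 0 0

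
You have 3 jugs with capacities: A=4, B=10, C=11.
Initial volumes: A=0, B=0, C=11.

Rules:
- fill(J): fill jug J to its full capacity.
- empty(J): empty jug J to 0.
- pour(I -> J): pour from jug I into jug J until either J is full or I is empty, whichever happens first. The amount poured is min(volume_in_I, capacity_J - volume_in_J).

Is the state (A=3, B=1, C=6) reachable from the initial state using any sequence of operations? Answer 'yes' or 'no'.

Answer: no

Derivation:
BFS explored all 390 reachable states.
Reachable set includes: (0,0,0), (0,0,1), (0,0,2), (0,0,3), (0,0,4), (0,0,5), (0,0,6), (0,0,7), (0,0,8), (0,0,9), (0,0,10), (0,0,11) ...
Target (A=3, B=1, C=6) not in reachable set → no.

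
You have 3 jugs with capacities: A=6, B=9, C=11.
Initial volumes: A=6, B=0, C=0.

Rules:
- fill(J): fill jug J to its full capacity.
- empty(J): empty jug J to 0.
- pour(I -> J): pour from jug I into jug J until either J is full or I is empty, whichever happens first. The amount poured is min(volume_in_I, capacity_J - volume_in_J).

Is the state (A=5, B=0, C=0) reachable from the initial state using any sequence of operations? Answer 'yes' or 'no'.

Answer: yes

Derivation:
BFS from (A=6, B=0, C=0):
  1. empty(A) -> (A=0 B=0 C=0)
  2. fill(C) -> (A=0 B=0 C=11)
  3. pour(C -> A) -> (A=6 B=0 C=5)
  4. empty(A) -> (A=0 B=0 C=5)
  5. pour(C -> A) -> (A=5 B=0 C=0)
Target reached → yes.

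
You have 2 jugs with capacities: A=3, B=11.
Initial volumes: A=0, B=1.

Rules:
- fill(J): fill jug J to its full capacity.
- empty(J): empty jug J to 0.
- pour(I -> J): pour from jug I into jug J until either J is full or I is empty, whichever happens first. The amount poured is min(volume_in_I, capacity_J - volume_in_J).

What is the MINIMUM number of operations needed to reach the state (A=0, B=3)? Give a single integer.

BFS from (A=0, B=1). One shortest path:
  1. fill(A) -> (A=3 B=1)
  2. empty(B) -> (A=3 B=0)
  3. pour(A -> B) -> (A=0 B=3)
Reached target in 3 moves.

Answer: 3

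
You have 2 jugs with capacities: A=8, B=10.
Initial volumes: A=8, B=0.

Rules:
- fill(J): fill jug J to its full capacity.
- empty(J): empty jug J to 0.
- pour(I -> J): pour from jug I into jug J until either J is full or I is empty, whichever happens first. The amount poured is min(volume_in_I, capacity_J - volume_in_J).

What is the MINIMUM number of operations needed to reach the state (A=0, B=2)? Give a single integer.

Answer: 4

Derivation:
BFS from (A=8, B=0). One shortest path:
  1. empty(A) -> (A=0 B=0)
  2. fill(B) -> (A=0 B=10)
  3. pour(B -> A) -> (A=8 B=2)
  4. empty(A) -> (A=0 B=2)
Reached target in 4 moves.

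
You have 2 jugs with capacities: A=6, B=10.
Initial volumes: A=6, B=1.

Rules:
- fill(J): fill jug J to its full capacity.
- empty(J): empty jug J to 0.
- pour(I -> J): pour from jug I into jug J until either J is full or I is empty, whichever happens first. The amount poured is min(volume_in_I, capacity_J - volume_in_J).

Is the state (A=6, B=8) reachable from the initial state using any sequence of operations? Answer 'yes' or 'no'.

Answer: yes

Derivation:
BFS from (A=6, B=1):
  1. empty(A) -> (A=0 B=1)
  2. fill(B) -> (A=0 B=10)
  3. pour(B -> A) -> (A=6 B=4)
  4. empty(A) -> (A=0 B=4)
  5. pour(B -> A) -> (A=4 B=0)
  6. fill(B) -> (A=4 B=10)
  7. pour(B -> A) -> (A=6 B=8)
Target reached → yes.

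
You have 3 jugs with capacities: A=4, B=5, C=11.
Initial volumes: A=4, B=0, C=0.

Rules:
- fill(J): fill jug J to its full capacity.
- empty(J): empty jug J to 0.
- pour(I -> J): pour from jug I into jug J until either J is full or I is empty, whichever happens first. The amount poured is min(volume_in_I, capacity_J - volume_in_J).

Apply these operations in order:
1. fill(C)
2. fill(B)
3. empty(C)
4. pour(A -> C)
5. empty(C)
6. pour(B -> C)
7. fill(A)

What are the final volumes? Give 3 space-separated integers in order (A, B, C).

Answer: 4 0 5

Derivation:
Step 1: fill(C) -> (A=4 B=0 C=11)
Step 2: fill(B) -> (A=4 B=5 C=11)
Step 3: empty(C) -> (A=4 B=5 C=0)
Step 4: pour(A -> C) -> (A=0 B=5 C=4)
Step 5: empty(C) -> (A=0 B=5 C=0)
Step 6: pour(B -> C) -> (A=0 B=0 C=5)
Step 7: fill(A) -> (A=4 B=0 C=5)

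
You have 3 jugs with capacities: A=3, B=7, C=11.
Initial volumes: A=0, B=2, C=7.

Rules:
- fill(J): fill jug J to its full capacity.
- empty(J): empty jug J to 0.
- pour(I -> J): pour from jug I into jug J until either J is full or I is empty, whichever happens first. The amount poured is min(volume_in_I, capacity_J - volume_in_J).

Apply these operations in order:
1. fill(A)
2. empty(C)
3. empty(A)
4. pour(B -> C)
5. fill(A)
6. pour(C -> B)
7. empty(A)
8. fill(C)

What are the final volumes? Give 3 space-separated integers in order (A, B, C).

Answer: 0 2 11

Derivation:
Step 1: fill(A) -> (A=3 B=2 C=7)
Step 2: empty(C) -> (A=3 B=2 C=0)
Step 3: empty(A) -> (A=0 B=2 C=0)
Step 4: pour(B -> C) -> (A=0 B=0 C=2)
Step 5: fill(A) -> (A=3 B=0 C=2)
Step 6: pour(C -> B) -> (A=3 B=2 C=0)
Step 7: empty(A) -> (A=0 B=2 C=0)
Step 8: fill(C) -> (A=0 B=2 C=11)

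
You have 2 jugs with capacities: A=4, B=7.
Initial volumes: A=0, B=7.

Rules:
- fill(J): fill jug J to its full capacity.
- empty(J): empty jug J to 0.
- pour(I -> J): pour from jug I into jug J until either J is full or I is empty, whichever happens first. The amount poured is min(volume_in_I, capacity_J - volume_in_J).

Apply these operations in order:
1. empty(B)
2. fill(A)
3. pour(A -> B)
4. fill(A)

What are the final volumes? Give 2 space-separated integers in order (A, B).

Answer: 4 4

Derivation:
Step 1: empty(B) -> (A=0 B=0)
Step 2: fill(A) -> (A=4 B=0)
Step 3: pour(A -> B) -> (A=0 B=4)
Step 4: fill(A) -> (A=4 B=4)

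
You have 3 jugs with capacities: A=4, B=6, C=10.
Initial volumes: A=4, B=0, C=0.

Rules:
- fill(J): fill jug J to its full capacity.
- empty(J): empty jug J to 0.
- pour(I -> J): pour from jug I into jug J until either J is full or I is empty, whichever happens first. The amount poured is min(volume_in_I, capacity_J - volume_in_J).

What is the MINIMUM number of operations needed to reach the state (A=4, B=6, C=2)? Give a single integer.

Answer: 5

Derivation:
BFS from (A=4, B=0, C=0). One shortest path:
  1. empty(A) -> (A=0 B=0 C=0)
  2. fill(B) -> (A=0 B=6 C=0)
  3. pour(B -> A) -> (A=4 B=2 C=0)
  4. pour(B -> C) -> (A=4 B=0 C=2)
  5. fill(B) -> (A=4 B=6 C=2)
Reached target in 5 moves.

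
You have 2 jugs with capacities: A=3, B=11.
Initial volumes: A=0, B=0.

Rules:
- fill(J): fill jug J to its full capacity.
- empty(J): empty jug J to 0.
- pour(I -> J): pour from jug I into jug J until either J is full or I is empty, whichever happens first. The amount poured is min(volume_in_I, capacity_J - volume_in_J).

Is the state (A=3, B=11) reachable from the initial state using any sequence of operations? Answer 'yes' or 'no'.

BFS from (A=0, B=0):
  1. fill(A) -> (A=3 B=0)
  2. fill(B) -> (A=3 B=11)
Target reached → yes.

Answer: yes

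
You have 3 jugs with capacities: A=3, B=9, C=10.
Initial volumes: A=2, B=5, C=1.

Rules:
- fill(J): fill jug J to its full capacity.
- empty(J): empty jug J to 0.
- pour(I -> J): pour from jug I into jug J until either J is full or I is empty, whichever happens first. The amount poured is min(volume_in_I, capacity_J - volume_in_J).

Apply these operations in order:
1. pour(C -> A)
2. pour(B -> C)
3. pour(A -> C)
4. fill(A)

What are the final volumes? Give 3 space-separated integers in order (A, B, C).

Answer: 3 0 8

Derivation:
Step 1: pour(C -> A) -> (A=3 B=5 C=0)
Step 2: pour(B -> C) -> (A=3 B=0 C=5)
Step 3: pour(A -> C) -> (A=0 B=0 C=8)
Step 4: fill(A) -> (A=3 B=0 C=8)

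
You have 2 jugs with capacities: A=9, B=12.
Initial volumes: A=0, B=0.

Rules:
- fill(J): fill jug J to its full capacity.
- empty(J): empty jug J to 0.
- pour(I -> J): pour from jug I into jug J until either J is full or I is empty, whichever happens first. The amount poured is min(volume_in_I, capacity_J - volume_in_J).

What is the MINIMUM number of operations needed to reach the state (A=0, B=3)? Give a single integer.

Answer: 3

Derivation:
BFS from (A=0, B=0). One shortest path:
  1. fill(B) -> (A=0 B=12)
  2. pour(B -> A) -> (A=9 B=3)
  3. empty(A) -> (A=0 B=3)
Reached target in 3 moves.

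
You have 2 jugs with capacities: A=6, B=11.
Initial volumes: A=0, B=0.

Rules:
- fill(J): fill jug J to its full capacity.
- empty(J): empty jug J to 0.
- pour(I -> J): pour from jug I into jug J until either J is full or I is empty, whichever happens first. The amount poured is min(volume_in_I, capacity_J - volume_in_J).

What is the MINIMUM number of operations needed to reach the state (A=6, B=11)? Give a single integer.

BFS from (A=0, B=0). One shortest path:
  1. fill(A) -> (A=6 B=0)
  2. fill(B) -> (A=6 B=11)
Reached target in 2 moves.

Answer: 2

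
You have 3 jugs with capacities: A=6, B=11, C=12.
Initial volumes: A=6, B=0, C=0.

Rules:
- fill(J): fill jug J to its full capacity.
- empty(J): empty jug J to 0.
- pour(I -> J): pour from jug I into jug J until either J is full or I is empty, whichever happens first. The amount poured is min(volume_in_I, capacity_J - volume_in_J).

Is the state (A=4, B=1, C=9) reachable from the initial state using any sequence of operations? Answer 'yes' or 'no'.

Answer: no

Derivation:
BFS explored all 542 reachable states.
Reachable set includes: (0,0,0), (0,0,1), (0,0,2), (0,0,3), (0,0,4), (0,0,5), (0,0,6), (0,0,7), (0,0,8), (0,0,9), (0,0,10), (0,0,11) ...
Target (A=4, B=1, C=9) not in reachable set → no.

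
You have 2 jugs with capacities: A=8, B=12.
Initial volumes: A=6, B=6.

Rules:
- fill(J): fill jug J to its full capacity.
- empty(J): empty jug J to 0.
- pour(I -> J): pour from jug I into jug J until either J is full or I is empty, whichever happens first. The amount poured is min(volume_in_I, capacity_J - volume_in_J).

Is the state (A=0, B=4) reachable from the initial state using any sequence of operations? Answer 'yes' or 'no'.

BFS from (A=6, B=6):
  1. pour(B -> A) -> (A=8 B=4)
  2. empty(A) -> (A=0 B=4)
Target reached → yes.

Answer: yes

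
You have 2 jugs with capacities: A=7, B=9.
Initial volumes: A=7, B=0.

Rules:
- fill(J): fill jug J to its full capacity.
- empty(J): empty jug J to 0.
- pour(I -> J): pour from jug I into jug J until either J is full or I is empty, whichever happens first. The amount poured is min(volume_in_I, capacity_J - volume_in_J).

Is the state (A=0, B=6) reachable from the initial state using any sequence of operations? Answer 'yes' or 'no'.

Answer: yes

Derivation:
BFS from (A=7, B=0):
  1. empty(A) -> (A=0 B=0)
  2. fill(B) -> (A=0 B=9)
  3. pour(B -> A) -> (A=7 B=2)
  4. empty(A) -> (A=0 B=2)
  5. pour(B -> A) -> (A=2 B=0)
  6. fill(B) -> (A=2 B=9)
  7. pour(B -> A) -> (A=7 B=4)
  8. empty(A) -> (A=0 B=4)
  9. pour(B -> A) -> (A=4 B=0)
  10. fill(B) -> (A=4 B=9)
  11. pour(B -> A) -> (A=7 B=6)
  12. empty(A) -> (A=0 B=6)
Target reached → yes.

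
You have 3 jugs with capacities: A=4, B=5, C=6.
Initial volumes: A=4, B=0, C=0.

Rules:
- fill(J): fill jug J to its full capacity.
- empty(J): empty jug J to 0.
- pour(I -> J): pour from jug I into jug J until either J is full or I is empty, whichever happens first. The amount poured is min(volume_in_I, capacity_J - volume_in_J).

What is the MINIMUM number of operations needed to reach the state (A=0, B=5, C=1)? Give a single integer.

BFS from (A=4, B=0, C=0). One shortest path:
  1. empty(A) -> (A=0 B=0 C=0)
  2. fill(C) -> (A=0 B=0 C=6)
  3. pour(C -> B) -> (A=0 B=5 C=1)
Reached target in 3 moves.

Answer: 3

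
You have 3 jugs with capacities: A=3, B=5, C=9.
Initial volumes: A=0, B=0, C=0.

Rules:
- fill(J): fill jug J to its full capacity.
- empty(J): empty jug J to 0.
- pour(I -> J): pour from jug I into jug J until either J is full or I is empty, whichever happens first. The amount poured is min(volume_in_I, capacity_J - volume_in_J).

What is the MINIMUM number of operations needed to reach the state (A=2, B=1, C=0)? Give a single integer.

Answer: 8

Derivation:
BFS from (A=0, B=0, C=0). One shortest path:
  1. fill(C) -> (A=0 B=0 C=9)
  2. pour(C -> A) -> (A=3 B=0 C=6)
  3. empty(A) -> (A=0 B=0 C=6)
  4. pour(C -> B) -> (A=0 B=5 C=1)
  5. pour(B -> A) -> (A=3 B=2 C=1)
  6. empty(A) -> (A=0 B=2 C=1)
  7. pour(B -> A) -> (A=2 B=0 C=1)
  8. pour(C -> B) -> (A=2 B=1 C=0)
Reached target in 8 moves.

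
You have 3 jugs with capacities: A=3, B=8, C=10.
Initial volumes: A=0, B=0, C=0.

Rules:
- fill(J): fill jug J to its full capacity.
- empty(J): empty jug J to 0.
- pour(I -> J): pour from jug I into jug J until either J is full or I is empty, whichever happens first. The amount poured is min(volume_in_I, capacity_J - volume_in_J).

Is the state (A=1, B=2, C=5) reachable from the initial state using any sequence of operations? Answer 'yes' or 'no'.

Answer: no

Derivation:
BFS explored all 270 reachable states.
Reachable set includes: (0,0,0), (0,0,1), (0,0,2), (0,0,3), (0,0,4), (0,0,5), (0,0,6), (0,0,7), (0,0,8), (0,0,9), (0,0,10), (0,1,0) ...
Target (A=1, B=2, C=5) not in reachable set → no.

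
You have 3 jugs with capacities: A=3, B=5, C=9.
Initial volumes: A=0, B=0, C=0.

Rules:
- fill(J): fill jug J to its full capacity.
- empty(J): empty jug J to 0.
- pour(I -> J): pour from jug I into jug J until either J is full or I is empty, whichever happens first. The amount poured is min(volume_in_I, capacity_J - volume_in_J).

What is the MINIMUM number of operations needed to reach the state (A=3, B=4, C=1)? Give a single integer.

Answer: 8

Derivation:
BFS from (A=0, B=0, C=0). One shortest path:
  1. fill(A) -> (A=3 B=0 C=0)
  2. fill(B) -> (A=3 B=5 C=0)
  3. pour(A -> C) -> (A=0 B=5 C=3)
  4. pour(B -> A) -> (A=3 B=2 C=3)
  5. pour(A -> C) -> (A=0 B=2 C=6)
  6. pour(B -> A) -> (A=2 B=0 C=6)
  7. pour(C -> B) -> (A=2 B=5 C=1)
  8. pour(B -> A) -> (A=3 B=4 C=1)
Reached target in 8 moves.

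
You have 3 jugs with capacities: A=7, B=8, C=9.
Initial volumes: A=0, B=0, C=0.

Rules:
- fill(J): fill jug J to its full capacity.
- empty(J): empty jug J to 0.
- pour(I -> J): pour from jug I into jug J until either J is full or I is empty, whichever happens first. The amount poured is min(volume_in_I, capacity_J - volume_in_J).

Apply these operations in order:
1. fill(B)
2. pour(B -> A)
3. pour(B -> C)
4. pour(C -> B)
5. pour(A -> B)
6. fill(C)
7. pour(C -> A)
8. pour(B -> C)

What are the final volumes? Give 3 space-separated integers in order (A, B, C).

Step 1: fill(B) -> (A=0 B=8 C=0)
Step 2: pour(B -> A) -> (A=7 B=1 C=0)
Step 3: pour(B -> C) -> (A=7 B=0 C=1)
Step 4: pour(C -> B) -> (A=7 B=1 C=0)
Step 5: pour(A -> B) -> (A=0 B=8 C=0)
Step 6: fill(C) -> (A=0 B=8 C=9)
Step 7: pour(C -> A) -> (A=7 B=8 C=2)
Step 8: pour(B -> C) -> (A=7 B=1 C=9)

Answer: 7 1 9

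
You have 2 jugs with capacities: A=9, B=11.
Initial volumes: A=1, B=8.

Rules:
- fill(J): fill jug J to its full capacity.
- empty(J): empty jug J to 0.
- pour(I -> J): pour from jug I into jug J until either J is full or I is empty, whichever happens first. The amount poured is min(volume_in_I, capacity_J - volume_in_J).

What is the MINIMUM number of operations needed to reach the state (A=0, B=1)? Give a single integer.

BFS from (A=1, B=8). One shortest path:
  1. empty(B) -> (A=1 B=0)
  2. pour(A -> B) -> (A=0 B=1)
Reached target in 2 moves.

Answer: 2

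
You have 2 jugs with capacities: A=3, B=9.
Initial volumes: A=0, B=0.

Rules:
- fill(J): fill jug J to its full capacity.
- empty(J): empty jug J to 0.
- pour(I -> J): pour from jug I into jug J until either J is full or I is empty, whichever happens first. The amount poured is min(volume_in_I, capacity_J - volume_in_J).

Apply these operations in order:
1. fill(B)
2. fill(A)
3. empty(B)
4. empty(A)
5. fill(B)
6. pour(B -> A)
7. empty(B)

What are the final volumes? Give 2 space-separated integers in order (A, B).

Answer: 3 0

Derivation:
Step 1: fill(B) -> (A=0 B=9)
Step 2: fill(A) -> (A=3 B=9)
Step 3: empty(B) -> (A=3 B=0)
Step 4: empty(A) -> (A=0 B=0)
Step 5: fill(B) -> (A=0 B=9)
Step 6: pour(B -> A) -> (A=3 B=6)
Step 7: empty(B) -> (A=3 B=0)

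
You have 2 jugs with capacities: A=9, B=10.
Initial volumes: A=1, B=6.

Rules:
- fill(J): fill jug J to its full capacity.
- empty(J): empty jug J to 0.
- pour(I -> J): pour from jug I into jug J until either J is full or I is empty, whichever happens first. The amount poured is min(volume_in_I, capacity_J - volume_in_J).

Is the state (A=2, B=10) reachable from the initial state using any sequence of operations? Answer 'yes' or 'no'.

Answer: yes

Derivation:
BFS from (A=1, B=6):
  1. fill(B) -> (A=1 B=10)
  2. pour(B -> A) -> (A=9 B=2)
  3. empty(A) -> (A=0 B=2)
  4. pour(B -> A) -> (A=2 B=0)
  5. fill(B) -> (A=2 B=10)
Target reached → yes.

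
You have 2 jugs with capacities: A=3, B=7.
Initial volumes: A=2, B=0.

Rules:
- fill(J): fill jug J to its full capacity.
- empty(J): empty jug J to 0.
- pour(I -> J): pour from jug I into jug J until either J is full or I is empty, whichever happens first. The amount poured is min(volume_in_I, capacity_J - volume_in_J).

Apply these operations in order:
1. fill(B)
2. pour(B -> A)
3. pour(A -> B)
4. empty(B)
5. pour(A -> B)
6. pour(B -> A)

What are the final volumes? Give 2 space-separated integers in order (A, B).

Answer: 2 0

Derivation:
Step 1: fill(B) -> (A=2 B=7)
Step 2: pour(B -> A) -> (A=3 B=6)
Step 3: pour(A -> B) -> (A=2 B=7)
Step 4: empty(B) -> (A=2 B=0)
Step 5: pour(A -> B) -> (A=0 B=2)
Step 6: pour(B -> A) -> (A=2 B=0)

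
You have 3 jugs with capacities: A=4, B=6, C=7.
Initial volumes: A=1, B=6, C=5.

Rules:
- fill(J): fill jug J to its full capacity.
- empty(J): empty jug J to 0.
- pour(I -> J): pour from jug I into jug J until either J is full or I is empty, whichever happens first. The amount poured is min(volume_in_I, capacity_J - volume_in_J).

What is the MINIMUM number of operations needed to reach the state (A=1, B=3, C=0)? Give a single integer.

Answer: 5

Derivation:
BFS from (A=1, B=6, C=5). One shortest path:
  1. pour(B -> A) -> (A=4 B=3 C=5)
  2. empty(A) -> (A=0 B=3 C=5)
  3. pour(C -> A) -> (A=4 B=3 C=1)
  4. empty(A) -> (A=0 B=3 C=1)
  5. pour(C -> A) -> (A=1 B=3 C=0)
Reached target in 5 moves.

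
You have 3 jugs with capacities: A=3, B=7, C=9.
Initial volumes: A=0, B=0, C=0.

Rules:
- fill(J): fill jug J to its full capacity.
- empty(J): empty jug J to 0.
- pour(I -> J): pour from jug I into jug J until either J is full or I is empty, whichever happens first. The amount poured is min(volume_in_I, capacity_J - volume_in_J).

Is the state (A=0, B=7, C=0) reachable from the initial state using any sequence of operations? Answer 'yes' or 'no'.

Answer: yes

Derivation:
BFS from (A=0, B=0, C=0):
  1. fill(B) -> (A=0 B=7 C=0)
Target reached → yes.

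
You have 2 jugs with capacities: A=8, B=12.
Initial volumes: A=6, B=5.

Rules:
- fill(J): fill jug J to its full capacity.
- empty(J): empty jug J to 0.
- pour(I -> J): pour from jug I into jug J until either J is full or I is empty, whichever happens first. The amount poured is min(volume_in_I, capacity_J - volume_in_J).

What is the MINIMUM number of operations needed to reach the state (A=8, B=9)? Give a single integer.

BFS from (A=6, B=5). One shortest path:
  1. empty(A) -> (A=0 B=5)
  2. pour(B -> A) -> (A=5 B=0)
  3. fill(B) -> (A=5 B=12)
  4. pour(B -> A) -> (A=8 B=9)
Reached target in 4 moves.

Answer: 4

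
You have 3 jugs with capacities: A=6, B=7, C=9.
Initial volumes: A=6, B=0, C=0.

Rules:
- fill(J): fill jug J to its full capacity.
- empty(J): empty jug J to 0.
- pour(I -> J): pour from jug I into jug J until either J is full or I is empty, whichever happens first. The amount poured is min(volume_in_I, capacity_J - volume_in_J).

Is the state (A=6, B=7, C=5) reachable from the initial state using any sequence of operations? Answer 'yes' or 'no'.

Answer: yes

Derivation:
BFS from (A=6, B=0, C=0):
  1. pour(A -> B) -> (A=0 B=6 C=0)
  2. fill(A) -> (A=6 B=6 C=0)
  3. pour(A -> B) -> (A=5 B=7 C=0)
  4. pour(A -> C) -> (A=0 B=7 C=5)
  5. fill(A) -> (A=6 B=7 C=5)
Target reached → yes.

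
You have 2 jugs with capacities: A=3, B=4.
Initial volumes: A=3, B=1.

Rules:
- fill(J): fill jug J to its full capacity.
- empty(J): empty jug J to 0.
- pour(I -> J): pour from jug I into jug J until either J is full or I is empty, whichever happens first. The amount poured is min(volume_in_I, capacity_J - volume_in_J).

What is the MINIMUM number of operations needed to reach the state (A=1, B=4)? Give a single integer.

Answer: 3

Derivation:
BFS from (A=3, B=1). One shortest path:
  1. empty(A) -> (A=0 B=1)
  2. pour(B -> A) -> (A=1 B=0)
  3. fill(B) -> (A=1 B=4)
Reached target in 3 moves.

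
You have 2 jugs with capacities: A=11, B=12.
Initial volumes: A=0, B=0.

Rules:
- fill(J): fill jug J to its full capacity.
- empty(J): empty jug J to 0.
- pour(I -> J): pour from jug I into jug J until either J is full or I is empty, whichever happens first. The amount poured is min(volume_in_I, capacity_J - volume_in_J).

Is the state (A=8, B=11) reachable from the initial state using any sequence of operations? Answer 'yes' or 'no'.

Answer: no

Derivation:
BFS explored all 46 reachable states.
Reachable set includes: (0,0), (0,1), (0,2), (0,3), (0,4), (0,5), (0,6), (0,7), (0,8), (0,9), (0,10), (0,11) ...
Target (A=8, B=11) not in reachable set → no.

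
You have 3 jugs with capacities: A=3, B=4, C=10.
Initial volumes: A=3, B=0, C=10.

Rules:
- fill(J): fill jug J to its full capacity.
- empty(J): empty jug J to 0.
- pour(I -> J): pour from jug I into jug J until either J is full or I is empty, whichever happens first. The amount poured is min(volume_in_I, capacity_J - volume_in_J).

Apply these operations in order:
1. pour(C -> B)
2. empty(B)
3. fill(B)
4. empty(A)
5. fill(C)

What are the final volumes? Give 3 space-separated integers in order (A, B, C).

Step 1: pour(C -> B) -> (A=3 B=4 C=6)
Step 2: empty(B) -> (A=3 B=0 C=6)
Step 3: fill(B) -> (A=3 B=4 C=6)
Step 4: empty(A) -> (A=0 B=4 C=6)
Step 5: fill(C) -> (A=0 B=4 C=10)

Answer: 0 4 10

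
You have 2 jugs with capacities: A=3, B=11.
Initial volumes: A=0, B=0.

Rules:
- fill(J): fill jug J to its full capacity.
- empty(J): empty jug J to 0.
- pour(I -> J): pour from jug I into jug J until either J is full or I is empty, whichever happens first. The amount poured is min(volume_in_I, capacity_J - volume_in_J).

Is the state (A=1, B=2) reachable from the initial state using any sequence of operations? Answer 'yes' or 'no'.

BFS explored all 28 reachable states.
Reachable set includes: (0,0), (0,1), (0,2), (0,3), (0,4), (0,5), (0,6), (0,7), (0,8), (0,9), (0,10), (0,11) ...
Target (A=1, B=2) not in reachable set → no.

Answer: no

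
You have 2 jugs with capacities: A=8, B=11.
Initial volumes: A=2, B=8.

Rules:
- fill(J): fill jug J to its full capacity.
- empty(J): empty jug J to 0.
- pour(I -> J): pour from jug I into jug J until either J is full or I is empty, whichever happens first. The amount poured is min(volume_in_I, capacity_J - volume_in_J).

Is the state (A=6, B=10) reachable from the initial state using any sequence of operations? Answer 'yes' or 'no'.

BFS explored all 39 reachable states.
Reachable set includes: (0,0), (0,1), (0,2), (0,3), (0,4), (0,5), (0,6), (0,7), (0,8), (0,9), (0,10), (0,11) ...
Target (A=6, B=10) not in reachable set → no.

Answer: no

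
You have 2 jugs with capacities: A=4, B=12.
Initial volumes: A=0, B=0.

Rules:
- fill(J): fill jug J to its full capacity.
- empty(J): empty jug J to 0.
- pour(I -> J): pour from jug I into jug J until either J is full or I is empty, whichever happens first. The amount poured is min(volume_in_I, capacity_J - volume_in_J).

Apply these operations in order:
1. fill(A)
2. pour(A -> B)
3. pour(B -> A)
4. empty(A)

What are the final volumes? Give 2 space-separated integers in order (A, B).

Step 1: fill(A) -> (A=4 B=0)
Step 2: pour(A -> B) -> (A=0 B=4)
Step 3: pour(B -> A) -> (A=4 B=0)
Step 4: empty(A) -> (A=0 B=0)

Answer: 0 0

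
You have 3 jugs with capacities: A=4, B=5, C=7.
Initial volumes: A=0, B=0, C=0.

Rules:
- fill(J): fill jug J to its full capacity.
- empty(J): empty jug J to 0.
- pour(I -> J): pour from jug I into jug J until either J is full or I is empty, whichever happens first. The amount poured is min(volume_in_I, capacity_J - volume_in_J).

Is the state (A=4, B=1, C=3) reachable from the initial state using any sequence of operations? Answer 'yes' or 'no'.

Answer: yes

Derivation:
BFS from (A=0, B=0, C=0):
  1. fill(B) -> (A=0 B=5 C=0)
  2. fill(C) -> (A=0 B=5 C=7)
  3. pour(B -> A) -> (A=4 B=1 C=7)
  4. empty(A) -> (A=0 B=1 C=7)
  5. pour(C -> A) -> (A=4 B=1 C=3)
Target reached → yes.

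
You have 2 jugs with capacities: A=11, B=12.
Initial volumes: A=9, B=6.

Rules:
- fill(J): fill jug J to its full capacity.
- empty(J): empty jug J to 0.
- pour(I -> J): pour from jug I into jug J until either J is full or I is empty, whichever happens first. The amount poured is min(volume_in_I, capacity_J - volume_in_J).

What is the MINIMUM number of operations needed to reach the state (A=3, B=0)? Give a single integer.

BFS from (A=9, B=6). One shortest path:
  1. pour(A -> B) -> (A=3 B=12)
  2. empty(B) -> (A=3 B=0)
Reached target in 2 moves.

Answer: 2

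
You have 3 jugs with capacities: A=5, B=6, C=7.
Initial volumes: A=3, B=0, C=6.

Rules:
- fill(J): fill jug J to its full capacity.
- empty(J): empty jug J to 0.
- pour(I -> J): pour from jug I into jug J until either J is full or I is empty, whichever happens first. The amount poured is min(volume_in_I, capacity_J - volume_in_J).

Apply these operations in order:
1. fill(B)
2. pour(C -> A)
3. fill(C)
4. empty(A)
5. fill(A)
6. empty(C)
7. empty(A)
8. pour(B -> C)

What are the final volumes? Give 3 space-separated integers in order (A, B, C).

Step 1: fill(B) -> (A=3 B=6 C=6)
Step 2: pour(C -> A) -> (A=5 B=6 C=4)
Step 3: fill(C) -> (A=5 B=6 C=7)
Step 4: empty(A) -> (A=0 B=6 C=7)
Step 5: fill(A) -> (A=5 B=6 C=7)
Step 6: empty(C) -> (A=5 B=6 C=0)
Step 7: empty(A) -> (A=0 B=6 C=0)
Step 8: pour(B -> C) -> (A=0 B=0 C=6)

Answer: 0 0 6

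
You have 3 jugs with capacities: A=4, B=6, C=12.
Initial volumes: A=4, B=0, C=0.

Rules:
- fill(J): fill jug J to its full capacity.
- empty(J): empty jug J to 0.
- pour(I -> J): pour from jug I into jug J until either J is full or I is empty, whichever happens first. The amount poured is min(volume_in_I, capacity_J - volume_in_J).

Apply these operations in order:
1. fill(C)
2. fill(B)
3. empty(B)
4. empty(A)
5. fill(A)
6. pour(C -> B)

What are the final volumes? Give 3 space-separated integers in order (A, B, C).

Step 1: fill(C) -> (A=4 B=0 C=12)
Step 2: fill(B) -> (A=4 B=6 C=12)
Step 3: empty(B) -> (A=4 B=0 C=12)
Step 4: empty(A) -> (A=0 B=0 C=12)
Step 5: fill(A) -> (A=4 B=0 C=12)
Step 6: pour(C -> B) -> (A=4 B=6 C=6)

Answer: 4 6 6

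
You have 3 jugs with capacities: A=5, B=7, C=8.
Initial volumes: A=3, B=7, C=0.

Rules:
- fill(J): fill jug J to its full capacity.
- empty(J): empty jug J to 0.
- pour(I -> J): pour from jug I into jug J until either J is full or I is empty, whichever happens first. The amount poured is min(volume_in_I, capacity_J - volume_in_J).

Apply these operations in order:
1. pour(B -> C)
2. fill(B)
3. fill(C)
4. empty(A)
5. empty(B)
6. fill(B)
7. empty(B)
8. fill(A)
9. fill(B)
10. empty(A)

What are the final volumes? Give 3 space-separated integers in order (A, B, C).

Answer: 0 7 8

Derivation:
Step 1: pour(B -> C) -> (A=3 B=0 C=7)
Step 2: fill(B) -> (A=3 B=7 C=7)
Step 3: fill(C) -> (A=3 B=7 C=8)
Step 4: empty(A) -> (A=0 B=7 C=8)
Step 5: empty(B) -> (A=0 B=0 C=8)
Step 6: fill(B) -> (A=0 B=7 C=8)
Step 7: empty(B) -> (A=0 B=0 C=8)
Step 8: fill(A) -> (A=5 B=0 C=8)
Step 9: fill(B) -> (A=5 B=7 C=8)
Step 10: empty(A) -> (A=0 B=7 C=8)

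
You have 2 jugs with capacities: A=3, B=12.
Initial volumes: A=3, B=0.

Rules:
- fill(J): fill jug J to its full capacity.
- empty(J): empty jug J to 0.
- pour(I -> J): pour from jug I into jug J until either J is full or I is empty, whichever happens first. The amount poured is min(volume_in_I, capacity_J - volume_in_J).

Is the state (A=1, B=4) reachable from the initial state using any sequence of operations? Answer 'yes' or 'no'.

Answer: no

Derivation:
BFS explored all 10 reachable states.
Reachable set includes: (0,0), (0,3), (0,6), (0,9), (0,12), (3,0), (3,3), (3,6), (3,9), (3,12)
Target (A=1, B=4) not in reachable set → no.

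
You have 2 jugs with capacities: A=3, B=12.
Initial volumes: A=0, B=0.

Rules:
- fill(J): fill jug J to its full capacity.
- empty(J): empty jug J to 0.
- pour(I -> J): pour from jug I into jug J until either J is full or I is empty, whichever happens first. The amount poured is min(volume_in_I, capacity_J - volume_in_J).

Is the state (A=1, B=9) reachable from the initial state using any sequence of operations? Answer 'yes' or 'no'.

BFS explored all 10 reachable states.
Reachable set includes: (0,0), (0,3), (0,6), (0,9), (0,12), (3,0), (3,3), (3,6), (3,9), (3,12)
Target (A=1, B=9) not in reachable set → no.

Answer: no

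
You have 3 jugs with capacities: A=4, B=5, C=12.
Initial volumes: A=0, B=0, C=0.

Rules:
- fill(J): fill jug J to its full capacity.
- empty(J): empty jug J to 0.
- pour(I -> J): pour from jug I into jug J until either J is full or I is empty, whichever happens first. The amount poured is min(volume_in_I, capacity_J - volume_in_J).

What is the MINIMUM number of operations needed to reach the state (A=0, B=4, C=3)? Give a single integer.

BFS from (A=0, B=0, C=0). One shortest path:
  1. fill(C) -> (A=0 B=0 C=12)
  2. pour(C -> A) -> (A=4 B=0 C=8)
  3. pour(C -> B) -> (A=4 B=5 C=3)
  4. empty(B) -> (A=4 B=0 C=3)
  5. pour(A -> B) -> (A=0 B=4 C=3)
Reached target in 5 moves.

Answer: 5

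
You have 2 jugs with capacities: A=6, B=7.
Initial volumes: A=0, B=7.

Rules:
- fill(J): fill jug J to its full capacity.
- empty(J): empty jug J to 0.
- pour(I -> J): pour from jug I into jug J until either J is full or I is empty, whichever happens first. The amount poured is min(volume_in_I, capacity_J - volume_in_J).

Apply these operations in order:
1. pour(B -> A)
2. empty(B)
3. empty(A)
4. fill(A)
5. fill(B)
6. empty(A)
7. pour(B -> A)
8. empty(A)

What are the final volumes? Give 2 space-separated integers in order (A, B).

Step 1: pour(B -> A) -> (A=6 B=1)
Step 2: empty(B) -> (A=6 B=0)
Step 3: empty(A) -> (A=0 B=0)
Step 4: fill(A) -> (A=6 B=0)
Step 5: fill(B) -> (A=6 B=7)
Step 6: empty(A) -> (A=0 B=7)
Step 7: pour(B -> A) -> (A=6 B=1)
Step 8: empty(A) -> (A=0 B=1)

Answer: 0 1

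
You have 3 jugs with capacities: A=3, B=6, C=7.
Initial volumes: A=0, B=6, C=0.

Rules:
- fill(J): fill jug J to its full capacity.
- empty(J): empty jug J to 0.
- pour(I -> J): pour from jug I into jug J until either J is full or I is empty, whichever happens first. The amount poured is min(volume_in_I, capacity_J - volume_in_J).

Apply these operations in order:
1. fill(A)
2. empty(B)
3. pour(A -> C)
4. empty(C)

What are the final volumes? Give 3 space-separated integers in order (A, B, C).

Answer: 0 0 0

Derivation:
Step 1: fill(A) -> (A=3 B=6 C=0)
Step 2: empty(B) -> (A=3 B=0 C=0)
Step 3: pour(A -> C) -> (A=0 B=0 C=3)
Step 4: empty(C) -> (A=0 B=0 C=0)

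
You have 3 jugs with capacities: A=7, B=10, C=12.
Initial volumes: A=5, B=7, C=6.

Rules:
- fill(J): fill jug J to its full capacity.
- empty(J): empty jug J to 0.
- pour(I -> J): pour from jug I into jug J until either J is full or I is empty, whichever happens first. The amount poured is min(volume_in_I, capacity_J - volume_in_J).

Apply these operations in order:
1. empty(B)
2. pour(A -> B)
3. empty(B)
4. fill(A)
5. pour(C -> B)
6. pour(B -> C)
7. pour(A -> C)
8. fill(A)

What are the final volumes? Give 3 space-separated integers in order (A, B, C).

Step 1: empty(B) -> (A=5 B=0 C=6)
Step 2: pour(A -> B) -> (A=0 B=5 C=6)
Step 3: empty(B) -> (A=0 B=0 C=6)
Step 4: fill(A) -> (A=7 B=0 C=6)
Step 5: pour(C -> B) -> (A=7 B=6 C=0)
Step 6: pour(B -> C) -> (A=7 B=0 C=6)
Step 7: pour(A -> C) -> (A=1 B=0 C=12)
Step 8: fill(A) -> (A=7 B=0 C=12)

Answer: 7 0 12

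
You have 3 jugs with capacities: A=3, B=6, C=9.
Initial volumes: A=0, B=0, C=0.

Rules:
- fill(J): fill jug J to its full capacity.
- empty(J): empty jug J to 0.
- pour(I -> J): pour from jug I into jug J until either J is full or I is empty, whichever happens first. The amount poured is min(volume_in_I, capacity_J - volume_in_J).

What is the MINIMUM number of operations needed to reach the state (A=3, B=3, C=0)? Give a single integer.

BFS from (A=0, B=0, C=0). One shortest path:
  1. fill(B) -> (A=0 B=6 C=0)
  2. pour(B -> A) -> (A=3 B=3 C=0)
Reached target in 2 moves.

Answer: 2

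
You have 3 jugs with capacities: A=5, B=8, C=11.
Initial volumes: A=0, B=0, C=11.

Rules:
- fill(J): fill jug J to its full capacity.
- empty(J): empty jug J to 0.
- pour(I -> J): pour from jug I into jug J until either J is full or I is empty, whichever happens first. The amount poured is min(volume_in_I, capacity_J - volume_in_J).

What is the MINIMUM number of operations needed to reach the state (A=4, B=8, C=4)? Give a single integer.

BFS from (A=0, B=0, C=11). One shortest path:
  1. pour(C -> A) -> (A=5 B=0 C=6)
  2. pour(C -> B) -> (A=5 B=6 C=0)
  3. pour(A -> C) -> (A=0 B=6 C=5)
  4. fill(A) -> (A=5 B=6 C=5)
  5. pour(A -> C) -> (A=0 B=6 C=10)
  6. pour(B -> A) -> (A=5 B=1 C=10)
  7. pour(A -> C) -> (A=4 B=1 C=11)
  8. pour(C -> B) -> (A=4 B=8 C=4)
Reached target in 8 moves.

Answer: 8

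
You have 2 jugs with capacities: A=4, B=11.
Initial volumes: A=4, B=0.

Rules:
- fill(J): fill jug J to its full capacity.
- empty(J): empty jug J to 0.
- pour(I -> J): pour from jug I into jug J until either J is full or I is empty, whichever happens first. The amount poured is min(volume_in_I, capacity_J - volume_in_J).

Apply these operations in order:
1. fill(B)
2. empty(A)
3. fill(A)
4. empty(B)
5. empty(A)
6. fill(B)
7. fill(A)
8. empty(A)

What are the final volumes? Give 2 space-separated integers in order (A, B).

Answer: 0 11

Derivation:
Step 1: fill(B) -> (A=4 B=11)
Step 2: empty(A) -> (A=0 B=11)
Step 3: fill(A) -> (A=4 B=11)
Step 4: empty(B) -> (A=4 B=0)
Step 5: empty(A) -> (A=0 B=0)
Step 6: fill(B) -> (A=0 B=11)
Step 7: fill(A) -> (A=4 B=11)
Step 8: empty(A) -> (A=0 B=11)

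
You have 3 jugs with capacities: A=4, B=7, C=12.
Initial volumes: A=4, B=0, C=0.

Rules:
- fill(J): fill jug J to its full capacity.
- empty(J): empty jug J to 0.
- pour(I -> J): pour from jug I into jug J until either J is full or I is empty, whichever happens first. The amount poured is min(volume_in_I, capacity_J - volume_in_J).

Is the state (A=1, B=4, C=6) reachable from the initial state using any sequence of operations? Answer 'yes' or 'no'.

BFS explored all 322 reachable states.
Reachable set includes: (0,0,0), (0,0,1), (0,0,2), (0,0,3), (0,0,4), (0,0,5), (0,0,6), (0,0,7), (0,0,8), (0,0,9), (0,0,10), (0,0,11) ...
Target (A=1, B=4, C=6) not in reachable set → no.

Answer: no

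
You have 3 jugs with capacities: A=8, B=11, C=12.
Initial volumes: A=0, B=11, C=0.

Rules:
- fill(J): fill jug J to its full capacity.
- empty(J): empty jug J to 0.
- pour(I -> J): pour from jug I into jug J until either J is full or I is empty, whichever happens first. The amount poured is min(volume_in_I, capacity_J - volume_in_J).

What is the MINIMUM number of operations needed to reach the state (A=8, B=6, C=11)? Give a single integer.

Answer: 7

Derivation:
BFS from (A=0, B=11, C=0). One shortest path:
  1. pour(B -> A) -> (A=8 B=3 C=0)
  2. empty(A) -> (A=0 B=3 C=0)
  3. pour(B -> A) -> (A=3 B=0 C=0)
  4. fill(B) -> (A=3 B=11 C=0)
  5. pour(B -> C) -> (A=3 B=0 C=11)
  6. fill(B) -> (A=3 B=11 C=11)
  7. pour(B -> A) -> (A=8 B=6 C=11)
Reached target in 7 moves.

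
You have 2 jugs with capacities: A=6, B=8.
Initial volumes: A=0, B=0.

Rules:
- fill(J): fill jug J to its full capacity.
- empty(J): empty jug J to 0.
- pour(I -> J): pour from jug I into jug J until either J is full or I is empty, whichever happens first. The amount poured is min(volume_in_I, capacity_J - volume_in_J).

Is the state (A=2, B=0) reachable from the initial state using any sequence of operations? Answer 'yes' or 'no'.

BFS from (A=0, B=0):
  1. fill(B) -> (A=0 B=8)
  2. pour(B -> A) -> (A=6 B=2)
  3. empty(A) -> (A=0 B=2)
  4. pour(B -> A) -> (A=2 B=0)
Target reached → yes.

Answer: yes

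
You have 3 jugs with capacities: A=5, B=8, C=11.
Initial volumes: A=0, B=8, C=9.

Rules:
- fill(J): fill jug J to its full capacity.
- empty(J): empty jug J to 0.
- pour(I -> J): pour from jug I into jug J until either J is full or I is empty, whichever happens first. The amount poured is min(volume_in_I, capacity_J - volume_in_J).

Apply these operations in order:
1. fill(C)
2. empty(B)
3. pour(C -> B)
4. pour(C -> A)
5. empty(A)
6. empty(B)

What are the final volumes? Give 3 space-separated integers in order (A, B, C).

Step 1: fill(C) -> (A=0 B=8 C=11)
Step 2: empty(B) -> (A=0 B=0 C=11)
Step 3: pour(C -> B) -> (A=0 B=8 C=3)
Step 4: pour(C -> A) -> (A=3 B=8 C=0)
Step 5: empty(A) -> (A=0 B=8 C=0)
Step 6: empty(B) -> (A=0 B=0 C=0)

Answer: 0 0 0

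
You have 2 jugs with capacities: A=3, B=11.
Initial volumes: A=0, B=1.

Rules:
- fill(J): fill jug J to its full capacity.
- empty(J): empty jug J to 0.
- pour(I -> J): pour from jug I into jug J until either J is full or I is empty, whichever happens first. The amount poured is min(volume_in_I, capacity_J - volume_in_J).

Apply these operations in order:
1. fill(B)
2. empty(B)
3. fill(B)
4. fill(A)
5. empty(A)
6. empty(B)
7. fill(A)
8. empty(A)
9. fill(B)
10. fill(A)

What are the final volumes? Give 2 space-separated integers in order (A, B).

Step 1: fill(B) -> (A=0 B=11)
Step 2: empty(B) -> (A=0 B=0)
Step 3: fill(B) -> (A=0 B=11)
Step 4: fill(A) -> (A=3 B=11)
Step 5: empty(A) -> (A=0 B=11)
Step 6: empty(B) -> (A=0 B=0)
Step 7: fill(A) -> (A=3 B=0)
Step 8: empty(A) -> (A=0 B=0)
Step 9: fill(B) -> (A=0 B=11)
Step 10: fill(A) -> (A=3 B=11)

Answer: 3 11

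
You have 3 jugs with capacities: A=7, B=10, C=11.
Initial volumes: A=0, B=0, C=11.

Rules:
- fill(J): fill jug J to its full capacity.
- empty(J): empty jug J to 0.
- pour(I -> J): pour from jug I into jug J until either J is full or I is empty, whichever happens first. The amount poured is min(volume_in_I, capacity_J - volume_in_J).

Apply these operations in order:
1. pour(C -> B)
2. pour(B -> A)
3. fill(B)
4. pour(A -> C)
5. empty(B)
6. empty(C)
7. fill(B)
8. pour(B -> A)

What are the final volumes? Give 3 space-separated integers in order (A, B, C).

Step 1: pour(C -> B) -> (A=0 B=10 C=1)
Step 2: pour(B -> A) -> (A=7 B=3 C=1)
Step 3: fill(B) -> (A=7 B=10 C=1)
Step 4: pour(A -> C) -> (A=0 B=10 C=8)
Step 5: empty(B) -> (A=0 B=0 C=8)
Step 6: empty(C) -> (A=0 B=0 C=0)
Step 7: fill(B) -> (A=0 B=10 C=0)
Step 8: pour(B -> A) -> (A=7 B=3 C=0)

Answer: 7 3 0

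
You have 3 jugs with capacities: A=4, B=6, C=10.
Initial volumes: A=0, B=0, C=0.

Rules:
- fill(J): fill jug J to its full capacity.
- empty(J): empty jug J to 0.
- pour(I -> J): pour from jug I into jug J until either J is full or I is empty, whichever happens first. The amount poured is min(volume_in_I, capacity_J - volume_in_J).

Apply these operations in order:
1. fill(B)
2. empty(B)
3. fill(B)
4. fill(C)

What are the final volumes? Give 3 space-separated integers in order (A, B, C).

Step 1: fill(B) -> (A=0 B=6 C=0)
Step 2: empty(B) -> (A=0 B=0 C=0)
Step 3: fill(B) -> (A=0 B=6 C=0)
Step 4: fill(C) -> (A=0 B=6 C=10)

Answer: 0 6 10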